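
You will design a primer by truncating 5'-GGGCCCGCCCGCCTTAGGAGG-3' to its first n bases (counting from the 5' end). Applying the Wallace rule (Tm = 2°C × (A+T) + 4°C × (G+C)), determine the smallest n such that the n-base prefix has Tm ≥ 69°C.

n = 20

First 19 bases: GGGCCCGCCCGCCTTAGGA → Tm = 68°C (< 69°C)
First 20 bases: GGGCCCGCCCGCCTTAGGAG → Tm = 72°C (≥ 69°C)
Since every base adds ≥2°C, Tm only increases with n, so the threshold is first crossed at n = 20.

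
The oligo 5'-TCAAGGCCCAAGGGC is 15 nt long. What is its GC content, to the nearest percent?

Counting bases: C=5, A=4, T=1, G=5
G+C = 5 + 5 = 10 out of 15 bases
%GC = 10/15 × 100 = 66.67% ≈ 67%

67%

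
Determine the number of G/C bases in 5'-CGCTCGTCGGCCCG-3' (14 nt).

Counting bases: C=7, T=2, G=5, A=0
Total G or C: 5 + 7 = 12

12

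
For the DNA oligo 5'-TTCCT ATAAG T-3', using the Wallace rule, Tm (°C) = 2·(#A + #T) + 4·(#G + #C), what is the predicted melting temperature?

Counting bases: G=1, C=2, T=5, A=3
AT pairs contribute 8, GC pairs contribute 3.
Tm = 4·3 + 2·8 = 12 + 16 = 28°C

28°C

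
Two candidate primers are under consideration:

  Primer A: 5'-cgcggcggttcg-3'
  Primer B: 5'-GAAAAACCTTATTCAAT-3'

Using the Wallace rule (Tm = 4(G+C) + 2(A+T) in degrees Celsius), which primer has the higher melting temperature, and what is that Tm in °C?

Primer A: A+T=2, G+C=10 → Tm = 2(2)+4(10) = 44°C
Primer B: A+T=13, G+C=4 → Tm = 2(13)+4(4) = 42°C
44°C vs 42°C → primer A is higher.

Primer A, 44°C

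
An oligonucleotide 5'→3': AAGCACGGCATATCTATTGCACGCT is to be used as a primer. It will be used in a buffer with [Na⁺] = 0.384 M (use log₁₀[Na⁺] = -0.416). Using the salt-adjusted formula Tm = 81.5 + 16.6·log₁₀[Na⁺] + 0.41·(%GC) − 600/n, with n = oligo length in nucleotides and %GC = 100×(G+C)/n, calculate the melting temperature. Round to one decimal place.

Length n = 25. Base counts: C=7, T=6, A=7, G=5
G+C = 12, so %GC = 12/25 × 100 = 48%
Salt term: 16.6 × (-0.416) = -6.906
GC term: 0.41 × 48 = 19.68; length term: −600/25 = −24
Tm = 81.5 + (-6.906) + 19.68 − 24 = 70.274 → 70.3°C

70.3°C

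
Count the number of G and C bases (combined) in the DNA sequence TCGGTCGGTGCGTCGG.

C=4, A=0, T=4, G=8
G+C = 8 + 4 = 12

12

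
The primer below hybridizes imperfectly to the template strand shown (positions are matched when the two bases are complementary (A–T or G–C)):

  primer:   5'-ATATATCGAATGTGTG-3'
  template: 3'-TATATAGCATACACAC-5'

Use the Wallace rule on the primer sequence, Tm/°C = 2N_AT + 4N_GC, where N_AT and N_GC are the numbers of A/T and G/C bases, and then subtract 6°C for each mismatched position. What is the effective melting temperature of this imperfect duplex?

Primer base counts: A=5, T=6, G=4, C=1 → A+T=11, G+C=5
Perfect-match Tm = 2(11) + 4(5) = 22 + 20 = 42°C
Mismatches (positions where the bases are not complementary): 1 (at position 9)
Effective Tm = 42 − 1×6 = 42 − 6 = 36°C

36°C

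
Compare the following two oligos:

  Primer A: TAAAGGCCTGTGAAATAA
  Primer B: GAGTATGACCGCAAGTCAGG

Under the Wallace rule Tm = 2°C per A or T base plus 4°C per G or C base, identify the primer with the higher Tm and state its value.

Primer A: A+T=12, G+C=6 → Tm = 2(12)+4(6) = 48°C
Primer B: A+T=9, G+C=11 → Tm = 2(9)+4(11) = 62°C
48°C vs 62°C → primer B is higher.

Primer B, 62°C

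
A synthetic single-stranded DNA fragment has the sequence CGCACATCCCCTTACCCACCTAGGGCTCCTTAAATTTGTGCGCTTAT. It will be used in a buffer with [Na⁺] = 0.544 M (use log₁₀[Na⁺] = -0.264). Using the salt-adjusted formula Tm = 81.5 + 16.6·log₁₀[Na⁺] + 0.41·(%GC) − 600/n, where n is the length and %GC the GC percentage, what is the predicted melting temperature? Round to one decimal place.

85.3°C

Length n = 47. Counting bases: A=9, C=17, T=14, G=7
G+C = 24, so %GC = 24/47 × 100 = 51.064%
Salt term: 16.6 × (-0.264) = -4.382
GC term: 0.41 × 51.064 = 20.936; length term: −600/47 = −12.766
Tm = 81.5 + (-4.382) + 20.936 − 12.766 = 85.288 → 85.3°C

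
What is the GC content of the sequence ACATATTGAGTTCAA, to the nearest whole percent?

Counting bases: G=2, A=6, T=5, C=2
G+C = 2 + 2 = 4 out of 15 bases
%GC = 4/15 × 100 = 26.67% ≈ 27%

27%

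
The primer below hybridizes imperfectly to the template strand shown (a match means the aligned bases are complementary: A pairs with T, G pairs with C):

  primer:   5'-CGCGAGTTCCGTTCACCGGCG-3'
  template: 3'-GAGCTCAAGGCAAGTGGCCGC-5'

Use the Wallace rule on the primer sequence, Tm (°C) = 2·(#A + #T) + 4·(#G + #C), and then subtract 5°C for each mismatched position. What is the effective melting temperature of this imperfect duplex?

Primer base counts: A=2, T=4, G=7, C=8 → A+T=6, G+C=15
Perfect-match Tm = 2(6) + 4(15) = 12 + 60 = 72°C
Mismatches (positions where the bases are not complementary): 1 (at position 2)
Effective Tm = 72 − 1×5 = 72 − 5 = 67°C

67°C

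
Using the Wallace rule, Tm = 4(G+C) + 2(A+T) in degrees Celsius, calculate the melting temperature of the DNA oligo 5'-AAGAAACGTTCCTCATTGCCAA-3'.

Base counts: A=8, G=3, C=6, T=5
So N_AT = 13 and N_GC = 9.
Tm = 2×13 + 4×9 = 62°C

62°C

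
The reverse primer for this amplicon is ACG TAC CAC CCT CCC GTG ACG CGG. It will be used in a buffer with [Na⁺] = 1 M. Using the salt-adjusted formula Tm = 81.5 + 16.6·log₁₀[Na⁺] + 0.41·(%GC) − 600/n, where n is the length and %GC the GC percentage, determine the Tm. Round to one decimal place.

85.5°C

Length n = 24. Base counts: C=11, T=3, A=4, G=6
G+C = 17, so %GC = 17/24 × 100 = 70.833%
Salt term: 16.6 × (0) = 0
GC term: 0.41 × 70.833 = 29.042; length term: −600/24 = −25
Tm = 81.5 + (0) + 29.042 − 25 = 85.542 → 85.5°C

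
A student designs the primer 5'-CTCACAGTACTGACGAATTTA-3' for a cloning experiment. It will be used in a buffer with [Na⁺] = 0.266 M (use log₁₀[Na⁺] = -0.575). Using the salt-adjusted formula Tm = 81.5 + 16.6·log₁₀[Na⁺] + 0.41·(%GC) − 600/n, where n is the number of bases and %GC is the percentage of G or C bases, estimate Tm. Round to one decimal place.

59.0°C

Length n = 21. Base counts: G=3, C=5, T=6, A=7
G+C = 8, so %GC = 8/21 × 100 = 38.095%
Salt term: 16.6 × (-0.575) = -9.545
GC term: 0.41 × 38.095 = 15.619; length term: −600/21 = −28.571
Tm = 81.5 + (-9.545) + 15.619 − 28.571 = 59.003 → 59.0°C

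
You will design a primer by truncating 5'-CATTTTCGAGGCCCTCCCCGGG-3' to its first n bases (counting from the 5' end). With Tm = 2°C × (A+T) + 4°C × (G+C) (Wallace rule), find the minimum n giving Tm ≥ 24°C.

n = 9

First 8 bases: CATTTTCG → Tm = 22°C (< 24°C)
First 9 bases: CATTTTCGA → Tm = 24°C (≥ 24°C)
Each additional base adds 2°C (A/T) or 4°C (G/C), so Tm is non-decreasing in n; n = 9 is the first length to reach 24°C.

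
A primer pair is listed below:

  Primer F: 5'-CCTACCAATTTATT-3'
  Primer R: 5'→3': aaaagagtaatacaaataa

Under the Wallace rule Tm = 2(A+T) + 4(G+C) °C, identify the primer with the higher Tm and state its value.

Primer F: A+T=10, G+C=4 → Tm = 2(10)+4(4) = 36°C
Primer R: A+T=16, G+C=3 → Tm = 2(16)+4(3) = 44°C
36°C vs 44°C → primer R is higher.

Primer R, 44°C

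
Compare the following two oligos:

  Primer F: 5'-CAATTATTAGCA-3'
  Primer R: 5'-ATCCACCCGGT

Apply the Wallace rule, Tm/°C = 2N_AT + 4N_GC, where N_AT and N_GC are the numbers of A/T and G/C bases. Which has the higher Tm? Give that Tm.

Primer F: A+T=9, G+C=3 → Tm = 2(9)+4(3) = 30°C
Primer R: A+T=4, G+C=7 → Tm = 2(4)+4(7) = 36°C
30°C vs 36°C → primer R is higher.

Primer R, 36°C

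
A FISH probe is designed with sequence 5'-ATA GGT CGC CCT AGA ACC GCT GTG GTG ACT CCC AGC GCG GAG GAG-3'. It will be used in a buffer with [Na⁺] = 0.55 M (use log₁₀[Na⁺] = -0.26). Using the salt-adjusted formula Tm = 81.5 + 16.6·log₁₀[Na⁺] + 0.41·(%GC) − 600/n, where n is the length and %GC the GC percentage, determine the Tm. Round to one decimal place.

Length n = 45. Scanning the sequence gives A=9, G=16, T=7, C=13.
G+C = 29, so %GC = 29/45 × 100 = 64.444%
Salt term: 16.6 × (-0.26) = -4.316
GC term: 0.41 × 64.444 = 26.422; length term: −600/45 = −13.333
Tm = 81.5 + (-4.316) + 26.422 − 13.333 = 90.273 → 90.3°C

90.3°C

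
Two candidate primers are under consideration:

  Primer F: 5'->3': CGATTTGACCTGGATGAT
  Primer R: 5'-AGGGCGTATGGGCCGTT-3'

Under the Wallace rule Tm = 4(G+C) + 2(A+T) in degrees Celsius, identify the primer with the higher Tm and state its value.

Primer R, 56°C

Primer F: A+T=10, G+C=8 → Tm = 2(10)+4(8) = 52°C
Primer R: A+T=6, G+C=11 → Tm = 2(6)+4(11) = 56°C
52°C vs 56°C → primer R is higher.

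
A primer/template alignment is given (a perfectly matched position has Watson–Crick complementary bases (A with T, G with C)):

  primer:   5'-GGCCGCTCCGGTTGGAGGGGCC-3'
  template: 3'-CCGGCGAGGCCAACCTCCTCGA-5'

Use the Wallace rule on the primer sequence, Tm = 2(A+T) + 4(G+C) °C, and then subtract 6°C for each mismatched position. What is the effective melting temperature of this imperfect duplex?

Primer base counts: A=1, T=3, G=11, C=7 → A+T=4, G+C=18
Perfect-match Tm = 2(4) + 4(18) = 8 + 72 = 80°C
Mismatches (positions where the bases are not complementary): 2 (at positions 19, 22)
Effective Tm = 80 − 2×6 = 80 − 12 = 68°C

68°C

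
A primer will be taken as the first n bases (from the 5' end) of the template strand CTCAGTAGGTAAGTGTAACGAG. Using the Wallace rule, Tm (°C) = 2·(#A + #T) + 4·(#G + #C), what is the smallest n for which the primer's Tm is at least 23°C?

n = 8

First 7 bases: CTCAGTA → Tm = 20°C (< 23°C)
First 8 bases: CTCAGTAG → Tm = 24°C (≥ 23°C)
Since every base adds ≥2°C, Tm only increases with n, so the threshold is first crossed at n = 8.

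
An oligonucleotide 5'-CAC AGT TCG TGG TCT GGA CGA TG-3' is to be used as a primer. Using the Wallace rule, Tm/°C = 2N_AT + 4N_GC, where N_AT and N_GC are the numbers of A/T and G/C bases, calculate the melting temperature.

Counting bases: G=8, T=6, A=4, C=5
A+T = 10, G+C = 13
Tm = 2×10 + 4×13 = 72°C

72°C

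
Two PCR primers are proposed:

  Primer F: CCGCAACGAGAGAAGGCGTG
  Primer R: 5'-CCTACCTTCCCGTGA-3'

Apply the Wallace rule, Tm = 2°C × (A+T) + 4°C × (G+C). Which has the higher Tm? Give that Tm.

Primer F: A+T=7, G+C=13 → Tm = 2(7)+4(13) = 66°C
Primer R: A+T=6, G+C=9 → Tm = 2(6)+4(9) = 48°C
66°C vs 48°C → primer F is higher.

Primer F, 66°C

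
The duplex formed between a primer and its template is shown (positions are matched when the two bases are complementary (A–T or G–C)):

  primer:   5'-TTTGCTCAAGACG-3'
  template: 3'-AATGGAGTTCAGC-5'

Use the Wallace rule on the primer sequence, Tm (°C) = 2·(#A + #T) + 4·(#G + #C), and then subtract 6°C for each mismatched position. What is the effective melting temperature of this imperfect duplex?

Primer base counts: A=3, T=4, G=3, C=3 → A+T=7, G+C=6
Perfect-match Tm = 2(7) + 4(6) = 14 + 24 = 38°C
Mismatches (positions where the bases are not complementary): 3 (at positions 3, 4, 11)
Effective Tm = 38 − 3×6 = 38 − 18 = 20°C

20°C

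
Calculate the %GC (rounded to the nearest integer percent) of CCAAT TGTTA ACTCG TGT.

G=3, T=7, C=4, A=4
G+C = 3 + 4 = 7 out of 18 bases
%GC = 7/18 × 100 = 38.89% ≈ 39%

39%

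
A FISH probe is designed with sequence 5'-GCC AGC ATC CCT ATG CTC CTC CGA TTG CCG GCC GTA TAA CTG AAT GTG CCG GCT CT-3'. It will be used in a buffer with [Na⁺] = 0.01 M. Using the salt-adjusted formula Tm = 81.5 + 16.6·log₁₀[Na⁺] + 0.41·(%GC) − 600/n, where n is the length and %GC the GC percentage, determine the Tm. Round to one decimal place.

61.7°C

Length n = 56. Base counts: G=13, A=9, T=14, C=20
G+C = 33, so %GC = 33/56 × 100 = 58.929%
Salt term: 16.6 × (-2) = -33.2
GC term: 0.41 × 58.929 = 24.161; length term: −600/56 = −10.714
Tm = 81.5 + (-33.2) + 24.161 − 10.714 = 61.747 → 61.7°C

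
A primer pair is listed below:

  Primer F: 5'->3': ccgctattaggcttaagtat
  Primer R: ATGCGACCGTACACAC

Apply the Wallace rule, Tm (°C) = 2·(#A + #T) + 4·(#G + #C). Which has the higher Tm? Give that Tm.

Primer F: A+T=12, G+C=8 → Tm = 2(12)+4(8) = 56°C
Primer R: A+T=7, G+C=9 → Tm = 2(7)+4(9) = 50°C
56°C vs 50°C → primer F is higher.

Primer F, 56°C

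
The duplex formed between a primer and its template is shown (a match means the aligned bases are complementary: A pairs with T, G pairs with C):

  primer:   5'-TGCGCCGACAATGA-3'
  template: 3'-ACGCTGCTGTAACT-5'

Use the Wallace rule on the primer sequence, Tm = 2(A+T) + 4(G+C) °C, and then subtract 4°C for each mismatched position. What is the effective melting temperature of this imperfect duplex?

36°C

Primer base counts: A=4, T=2, G=4, C=4 → A+T=6, G+C=8
Perfect-match Tm = 2(6) + 4(8) = 12 + 32 = 44°C
Mismatches (positions where the bases are not complementary): 2 (at positions 5, 11)
Effective Tm = 44 − 2×4 = 44 − 8 = 36°C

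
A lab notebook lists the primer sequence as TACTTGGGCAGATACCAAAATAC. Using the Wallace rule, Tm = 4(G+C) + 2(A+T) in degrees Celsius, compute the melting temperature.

Base counts: A=9, C=5, G=4, T=5
AT pairs contribute 14, GC pairs contribute 9.
Tm = 2×14 + 4×9 = 64°C

64°C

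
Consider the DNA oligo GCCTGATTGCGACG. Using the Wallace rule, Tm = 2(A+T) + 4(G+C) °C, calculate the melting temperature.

Scanning the sequence gives G=5, C=4, A=2, T=3.
A+T = 5, G+C = 9
Tm = 2(5) + 4(9) = 10 + 36 = 46°C

46°C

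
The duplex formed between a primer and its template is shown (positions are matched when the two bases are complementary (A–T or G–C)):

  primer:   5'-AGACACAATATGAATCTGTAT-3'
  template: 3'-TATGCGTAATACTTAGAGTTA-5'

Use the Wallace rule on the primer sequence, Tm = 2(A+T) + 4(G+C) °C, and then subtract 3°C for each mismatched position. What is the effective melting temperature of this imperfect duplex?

39°C

Primer base counts: A=9, T=6, G=3, C=3 → A+T=15, G+C=6
Perfect-match Tm = 2(15) + 4(6) = 30 + 24 = 54°C
Mismatches (positions where the bases are not complementary): 5 (at positions 2, 5, 8, 18, 19)
Effective Tm = 54 − 5×3 = 54 − 15 = 39°C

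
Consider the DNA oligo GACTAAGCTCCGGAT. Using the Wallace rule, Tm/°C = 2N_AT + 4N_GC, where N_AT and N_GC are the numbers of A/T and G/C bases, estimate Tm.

Counting bases: T=3, A=4, G=4, C=4
A+T = 7, G+C = 8
Tm = 2(7) + 4(8) = 14 + 32 = 46°C

46°C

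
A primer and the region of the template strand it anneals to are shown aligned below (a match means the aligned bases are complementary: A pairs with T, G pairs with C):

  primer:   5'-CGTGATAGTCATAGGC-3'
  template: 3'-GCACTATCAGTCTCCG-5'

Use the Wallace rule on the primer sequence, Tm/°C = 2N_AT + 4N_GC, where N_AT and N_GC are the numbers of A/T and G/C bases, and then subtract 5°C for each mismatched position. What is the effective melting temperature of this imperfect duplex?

43°C

Primer base counts: A=4, T=4, G=5, C=3 → A+T=8, G+C=8
Perfect-match Tm = 2(8) + 4(8) = 16 + 32 = 48°C
Mismatches (positions where the bases are not complementary): 1 (at position 12)
Effective Tm = 48 − 1×5 = 48 − 5 = 43°C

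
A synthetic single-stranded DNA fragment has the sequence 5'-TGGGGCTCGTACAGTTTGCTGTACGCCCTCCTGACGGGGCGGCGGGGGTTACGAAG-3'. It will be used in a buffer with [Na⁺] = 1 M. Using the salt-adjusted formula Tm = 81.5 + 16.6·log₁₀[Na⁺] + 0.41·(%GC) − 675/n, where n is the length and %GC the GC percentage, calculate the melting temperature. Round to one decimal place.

Length n = 56. Scanning the sequence gives T=12, C=14, G=23, A=7.
G+C = 37, so %GC = 37/56 × 100 = 66.071%
Salt term: 16.6 × (0) = 0
GC term: 0.41 × 66.071 = 27.089; length term: −675/56 = −12.054
Tm = 81.5 + (0) + 27.089 − 12.054 = 96.535 → 96.5°C

96.5°C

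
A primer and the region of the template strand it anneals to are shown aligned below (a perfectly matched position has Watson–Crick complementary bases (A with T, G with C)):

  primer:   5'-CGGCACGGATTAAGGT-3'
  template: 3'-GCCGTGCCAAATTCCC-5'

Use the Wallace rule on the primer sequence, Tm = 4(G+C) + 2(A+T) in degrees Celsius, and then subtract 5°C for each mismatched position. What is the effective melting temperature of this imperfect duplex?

Primer base counts: A=4, T=3, G=6, C=3 → A+T=7, G+C=9
Perfect-match Tm = 2(7) + 4(9) = 14 + 36 = 50°C
Mismatches (positions where the bases are not complementary): 2 (at positions 9, 16)
Effective Tm = 50 − 2×5 = 50 − 10 = 40°C

40°C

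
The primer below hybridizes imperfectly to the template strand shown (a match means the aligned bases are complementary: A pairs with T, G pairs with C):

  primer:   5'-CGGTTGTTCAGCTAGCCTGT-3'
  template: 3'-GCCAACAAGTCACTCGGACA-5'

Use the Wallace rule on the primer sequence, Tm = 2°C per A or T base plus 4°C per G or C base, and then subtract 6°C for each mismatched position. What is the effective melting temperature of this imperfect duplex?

Primer base counts: A=2, T=7, G=6, C=5 → A+T=9, G+C=11
Perfect-match Tm = 2(9) + 4(11) = 18 + 44 = 62°C
Mismatches (positions where the bases are not complementary): 2 (at positions 12, 13)
Effective Tm = 62 − 2×6 = 62 − 12 = 50°C

50°C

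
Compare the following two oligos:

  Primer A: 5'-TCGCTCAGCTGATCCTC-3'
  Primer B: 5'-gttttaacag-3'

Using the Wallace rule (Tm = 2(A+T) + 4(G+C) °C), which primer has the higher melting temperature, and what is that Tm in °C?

Primer A: A+T=7, G+C=10 → Tm = 2(7)+4(10) = 54°C
Primer B: A+T=7, G+C=3 → Tm = 2(7)+4(3) = 26°C
54°C vs 26°C → primer A is higher.

Primer A, 54°C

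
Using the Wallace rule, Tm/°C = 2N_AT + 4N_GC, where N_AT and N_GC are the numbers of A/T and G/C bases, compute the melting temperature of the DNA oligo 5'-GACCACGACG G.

38°C

Scanning the sequence gives A=3, T=0, C=4, G=4.
So N_AT = 3 and N_GC = 8.
Tm = 2(3) + 4(8) = 6 + 32 = 38°C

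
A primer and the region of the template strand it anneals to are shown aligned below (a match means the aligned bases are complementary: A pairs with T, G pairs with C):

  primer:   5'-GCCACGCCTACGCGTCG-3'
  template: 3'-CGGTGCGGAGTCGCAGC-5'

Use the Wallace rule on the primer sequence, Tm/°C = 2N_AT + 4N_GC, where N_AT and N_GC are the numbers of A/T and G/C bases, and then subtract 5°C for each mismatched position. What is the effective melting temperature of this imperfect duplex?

50°C

Primer base counts: A=2, T=2, G=5, C=8 → A+T=4, G+C=13
Perfect-match Tm = 2(4) + 4(13) = 8 + 52 = 60°C
Mismatches (positions where the bases are not complementary): 2 (at positions 10, 11)
Effective Tm = 60 − 2×5 = 60 − 10 = 50°C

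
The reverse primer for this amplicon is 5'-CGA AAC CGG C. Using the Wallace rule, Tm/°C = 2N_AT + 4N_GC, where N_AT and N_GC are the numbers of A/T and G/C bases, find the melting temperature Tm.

34°C

Scanning the sequence gives G=3, C=4, A=3, T=0.
So N_AT = 3 and N_GC = 7.
Tm = 2×3 + 4×7 = 34°C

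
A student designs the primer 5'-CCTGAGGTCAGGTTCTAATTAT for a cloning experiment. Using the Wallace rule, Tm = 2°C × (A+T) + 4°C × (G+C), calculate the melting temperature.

C=4, G=5, A=5, T=8
A+T = 13, G+C = 9
Tm = 4·9 + 2·13 = 36 + 26 = 62°C

62°C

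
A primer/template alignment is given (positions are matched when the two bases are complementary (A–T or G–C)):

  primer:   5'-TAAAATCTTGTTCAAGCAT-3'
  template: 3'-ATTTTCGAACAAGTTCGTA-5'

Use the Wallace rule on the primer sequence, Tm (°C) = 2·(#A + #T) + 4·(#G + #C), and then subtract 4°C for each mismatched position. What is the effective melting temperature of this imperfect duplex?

44°C

Primer base counts: A=7, T=7, G=2, C=3 → A+T=14, G+C=5
Perfect-match Tm = 2(14) + 4(5) = 28 + 20 = 48°C
Mismatches (positions where the bases are not complementary): 1 (at position 6)
Effective Tm = 48 − 1×4 = 48 − 4 = 44°C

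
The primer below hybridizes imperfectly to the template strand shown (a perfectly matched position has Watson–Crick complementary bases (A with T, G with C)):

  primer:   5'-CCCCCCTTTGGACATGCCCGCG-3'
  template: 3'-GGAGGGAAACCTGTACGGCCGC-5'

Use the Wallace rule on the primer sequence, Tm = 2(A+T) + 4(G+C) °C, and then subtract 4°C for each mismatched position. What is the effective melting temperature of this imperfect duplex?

68°C

Primer base counts: A=2, T=4, G=5, C=11 → A+T=6, G+C=16
Perfect-match Tm = 2(6) + 4(16) = 12 + 64 = 76°C
Mismatches (positions where the bases are not complementary): 2 (at positions 3, 19)
Effective Tm = 76 − 2×4 = 76 − 8 = 68°C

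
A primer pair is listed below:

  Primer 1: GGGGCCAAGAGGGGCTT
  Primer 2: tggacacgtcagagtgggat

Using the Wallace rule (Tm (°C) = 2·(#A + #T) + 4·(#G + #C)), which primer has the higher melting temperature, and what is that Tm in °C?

Primer 1: A+T=5, G+C=12 → Tm = 2(5)+4(12) = 58°C
Primer 2: A+T=9, G+C=11 → Tm = 2(9)+4(11) = 62°C
58°C vs 62°C → primer 2 is higher.

Primer 2, 62°C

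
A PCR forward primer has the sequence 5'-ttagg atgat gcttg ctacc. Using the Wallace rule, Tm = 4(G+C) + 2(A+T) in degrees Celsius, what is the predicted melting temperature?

58°C

Base counts: A=4, T=7, C=4, G=5
So N_AT = 11 and N_GC = 9.
Tm = 2(11) + 4(9) = 22 + 36 = 58°C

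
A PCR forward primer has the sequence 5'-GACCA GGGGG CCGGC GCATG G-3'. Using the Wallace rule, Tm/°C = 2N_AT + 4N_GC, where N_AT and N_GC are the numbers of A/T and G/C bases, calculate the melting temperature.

Base counts: G=11, C=6, A=3, T=1
So N_AT = 4 and N_GC = 17.
Tm = 2×4 + 4×17 = 76°C

76°C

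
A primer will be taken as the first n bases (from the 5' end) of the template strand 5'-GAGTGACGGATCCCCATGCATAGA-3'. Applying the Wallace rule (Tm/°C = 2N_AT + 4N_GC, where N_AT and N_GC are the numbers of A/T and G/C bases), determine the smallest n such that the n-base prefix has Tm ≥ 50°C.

First 14 bases: GAGTGACGGATCCC → Tm = 46°C (< 50°C)
First 15 bases: GAGTGACGGATCCCC → Tm = 50°C (≥ 50°C)
Since every base adds ≥2°C, Tm only increases with n, so the threshold is first crossed at n = 15.

n = 15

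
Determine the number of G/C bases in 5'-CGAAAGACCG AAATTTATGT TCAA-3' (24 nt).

Scanning the sequence gives A=10, G=4, T=6, C=4.
Total G or C: 4 + 4 = 8

8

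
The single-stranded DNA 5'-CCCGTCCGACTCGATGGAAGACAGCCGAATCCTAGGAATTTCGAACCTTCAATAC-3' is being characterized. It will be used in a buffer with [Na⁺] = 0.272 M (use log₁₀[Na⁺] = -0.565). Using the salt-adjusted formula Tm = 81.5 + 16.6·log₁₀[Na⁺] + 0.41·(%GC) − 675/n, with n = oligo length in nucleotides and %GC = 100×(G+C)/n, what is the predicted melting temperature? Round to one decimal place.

Length n = 55. T=11, A=16, G=11, C=17
G+C = 28, so %GC = 28/55 × 100 = 50.909%
Salt term: 16.6 × (-0.565) = -9.379
GC term: 0.41 × 50.909 = 20.873; length term: −675/55 = −12.273
Tm = 81.5 + (-9.379) + 20.873 − 12.273 = 80.721 → 80.7°C

80.7°C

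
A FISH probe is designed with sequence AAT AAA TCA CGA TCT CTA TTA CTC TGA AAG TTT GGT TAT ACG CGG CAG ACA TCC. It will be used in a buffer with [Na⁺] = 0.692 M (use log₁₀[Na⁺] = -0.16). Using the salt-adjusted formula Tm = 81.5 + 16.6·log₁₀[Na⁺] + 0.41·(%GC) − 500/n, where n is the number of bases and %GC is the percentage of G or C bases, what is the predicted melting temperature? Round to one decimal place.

Length n = 54. Counting bases: G=9, C=12, A=17, T=16
G+C = 21, so %GC = 21/54 × 100 = 38.889%
Salt term: 16.6 × (-0.16) = -2.656
GC term: 0.41 × 38.889 = 15.944; length term: −500/54 = −9.259
Tm = 81.5 + (-2.656) + 15.944 − 9.259 = 85.529 → 85.5°C

85.5°C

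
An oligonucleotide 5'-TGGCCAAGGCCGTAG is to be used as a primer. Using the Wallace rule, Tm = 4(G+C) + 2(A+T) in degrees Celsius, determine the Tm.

50°C

Counting bases: T=2, G=6, A=3, C=4
So N_AT = 5 and N_GC = 10.
Tm = 4·10 + 2·5 = 40 + 10 = 50°C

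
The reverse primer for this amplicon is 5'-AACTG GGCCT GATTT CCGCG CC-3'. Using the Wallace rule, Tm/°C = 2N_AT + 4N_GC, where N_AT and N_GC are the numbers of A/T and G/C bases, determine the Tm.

72°C

T=5, G=6, C=8, A=3
A+T = 8, G+C = 14
Tm = 4·14 + 2·8 = 56 + 16 = 72°C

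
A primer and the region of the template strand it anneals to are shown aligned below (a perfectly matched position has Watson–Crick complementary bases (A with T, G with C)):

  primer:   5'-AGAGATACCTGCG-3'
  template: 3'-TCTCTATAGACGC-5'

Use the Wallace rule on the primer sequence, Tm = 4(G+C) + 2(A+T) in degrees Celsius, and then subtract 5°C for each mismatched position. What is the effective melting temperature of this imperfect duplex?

Primer base counts: A=4, T=2, G=4, C=3 → A+T=6, G+C=7
Perfect-match Tm = 2(6) + 4(7) = 12 + 28 = 40°C
Mismatches (positions where the bases are not complementary): 1 (at position 8)
Effective Tm = 40 − 1×5 = 40 − 5 = 35°C

35°C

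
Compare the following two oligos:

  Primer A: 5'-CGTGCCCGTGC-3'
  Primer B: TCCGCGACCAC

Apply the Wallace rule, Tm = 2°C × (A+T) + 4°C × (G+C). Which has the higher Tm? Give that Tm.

Primer A, 40°C

Primer A: A+T=2, G+C=9 → Tm = 2(2)+4(9) = 40°C
Primer B: A+T=3, G+C=8 → Tm = 2(3)+4(8) = 38°C
40°C vs 38°C → primer A is higher.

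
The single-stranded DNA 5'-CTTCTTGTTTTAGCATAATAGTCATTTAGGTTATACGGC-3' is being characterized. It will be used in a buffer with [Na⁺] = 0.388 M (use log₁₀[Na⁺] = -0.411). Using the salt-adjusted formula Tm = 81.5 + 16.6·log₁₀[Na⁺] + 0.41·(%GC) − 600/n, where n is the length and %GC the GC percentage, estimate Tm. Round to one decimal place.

Length n = 39. Scanning the sequence gives T=17, G=7, C=6, A=9.
G+C = 13, so %GC = 13/39 × 100 = 33.333%
Salt term: 16.6 × (-0.411) = -6.823
GC term: 0.41 × 33.333 = 13.667; length term: −600/39 = −15.385
Tm = 81.5 + (-6.823) + 13.667 − 15.385 = 72.959 → 73.0°C

73.0°C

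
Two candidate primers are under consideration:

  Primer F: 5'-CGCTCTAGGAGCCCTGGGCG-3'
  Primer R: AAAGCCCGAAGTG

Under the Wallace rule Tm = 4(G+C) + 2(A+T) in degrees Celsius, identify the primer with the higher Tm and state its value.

Primer F, 70°C

Primer F: A+T=5, G+C=15 → Tm = 2(5)+4(15) = 70°C
Primer R: A+T=6, G+C=7 → Tm = 2(6)+4(7) = 40°C
70°C vs 40°C → primer F is higher.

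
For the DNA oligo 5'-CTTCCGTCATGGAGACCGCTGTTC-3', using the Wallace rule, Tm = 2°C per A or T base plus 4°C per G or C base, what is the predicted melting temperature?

76°C

Counting bases: C=8, G=6, T=7, A=3
AT pairs contribute 10, GC pairs contribute 14.
Tm = 2×10 + 4×14 = 76°C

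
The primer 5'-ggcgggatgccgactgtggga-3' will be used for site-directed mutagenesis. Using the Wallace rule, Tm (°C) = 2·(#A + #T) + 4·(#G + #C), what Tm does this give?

72°C

Scanning the sequence gives A=3, G=11, T=3, C=4.
A+T = 6, G+C = 15
Tm = 2×6 + 4×15 = 72°C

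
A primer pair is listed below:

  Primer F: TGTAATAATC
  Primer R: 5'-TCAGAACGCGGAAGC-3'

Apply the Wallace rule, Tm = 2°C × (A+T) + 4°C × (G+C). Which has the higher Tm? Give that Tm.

Primer R, 48°C

Primer F: A+T=8, G+C=2 → Tm = 2(8)+4(2) = 24°C
Primer R: A+T=6, G+C=9 → Tm = 2(6)+4(9) = 48°C
24°C vs 48°C → primer R is higher.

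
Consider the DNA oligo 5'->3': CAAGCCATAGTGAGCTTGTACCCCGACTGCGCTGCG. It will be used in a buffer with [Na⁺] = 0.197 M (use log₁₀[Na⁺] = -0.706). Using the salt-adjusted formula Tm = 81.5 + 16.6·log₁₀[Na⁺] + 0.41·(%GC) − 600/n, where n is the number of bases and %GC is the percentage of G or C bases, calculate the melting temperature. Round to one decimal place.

78.2°C

Length n = 36. T=7, A=7, C=12, G=10
G+C = 22, so %GC = 22/36 × 100 = 61.111%
Salt term: 16.6 × (-0.706) = -11.72
GC term: 0.41 × 61.111 = 25.056; length term: −600/36 = −16.667
Tm = 81.5 + (-11.72) + 25.056 − 16.667 = 78.169 → 78.2°C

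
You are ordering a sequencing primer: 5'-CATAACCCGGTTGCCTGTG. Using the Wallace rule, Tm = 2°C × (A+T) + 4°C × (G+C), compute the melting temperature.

Counting bases: A=3, G=5, C=6, T=5
A+T = 8, G+C = 11
Tm = 2×8 + 4×11 = 60°C

60°C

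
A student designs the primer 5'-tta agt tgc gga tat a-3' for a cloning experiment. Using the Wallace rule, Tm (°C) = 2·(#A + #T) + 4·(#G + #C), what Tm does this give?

Base counts: A=5, T=6, C=1, G=4
AT pairs contribute 11, GC pairs contribute 5.
Tm = 2×11 + 4×5 = 42°C

42°C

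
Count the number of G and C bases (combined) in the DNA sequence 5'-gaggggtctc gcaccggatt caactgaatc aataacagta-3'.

19

Scanning the sequence gives C=9, A=13, T=8, G=10.
G+C = 10 + 9 = 19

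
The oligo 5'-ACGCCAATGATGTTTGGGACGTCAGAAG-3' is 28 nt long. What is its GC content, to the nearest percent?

50%

Counting bases: T=6, G=9, A=8, C=5
G+C = 9 + 5 = 14 out of 28 bases
%GC = 14/28 × 100 = 50% ≈ 50%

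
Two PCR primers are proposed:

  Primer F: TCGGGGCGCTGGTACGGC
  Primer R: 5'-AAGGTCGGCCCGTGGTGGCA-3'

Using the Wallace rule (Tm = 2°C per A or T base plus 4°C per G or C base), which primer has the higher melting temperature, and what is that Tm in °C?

Primer R, 68°C

Primer F: A+T=4, G+C=14 → Tm = 2(4)+4(14) = 64°C
Primer R: A+T=6, G+C=14 → Tm = 2(6)+4(14) = 68°C
64°C vs 68°C → primer R is higher.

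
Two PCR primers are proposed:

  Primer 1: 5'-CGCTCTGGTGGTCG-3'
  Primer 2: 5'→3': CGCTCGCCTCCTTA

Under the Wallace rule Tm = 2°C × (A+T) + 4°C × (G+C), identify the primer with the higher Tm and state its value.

Primer 1, 48°C

Primer 1: A+T=4, G+C=10 → Tm = 2(4)+4(10) = 48°C
Primer 2: A+T=5, G+C=9 → Tm = 2(5)+4(9) = 46°C
48°C vs 46°C → primer 1 is higher.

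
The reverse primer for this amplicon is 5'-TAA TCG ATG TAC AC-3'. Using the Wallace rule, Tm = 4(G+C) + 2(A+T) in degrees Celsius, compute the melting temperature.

38°C

Base counts: A=5, T=4, G=2, C=3
A+T = 9, G+C = 5
Tm = 2(9) + 4(5) = 18 + 20 = 38°C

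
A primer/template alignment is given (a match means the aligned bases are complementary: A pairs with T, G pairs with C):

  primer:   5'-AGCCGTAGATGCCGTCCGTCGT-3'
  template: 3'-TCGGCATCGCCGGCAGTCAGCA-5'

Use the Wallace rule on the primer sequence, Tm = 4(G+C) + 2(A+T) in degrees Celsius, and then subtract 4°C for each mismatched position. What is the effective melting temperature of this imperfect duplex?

60°C

Primer base counts: A=3, T=5, G=7, C=7 → A+T=8, G+C=14
Perfect-match Tm = 2(8) + 4(14) = 16 + 56 = 72°C
Mismatches (positions where the bases are not complementary): 3 (at positions 9, 10, 17)
Effective Tm = 72 − 3×4 = 72 − 12 = 60°C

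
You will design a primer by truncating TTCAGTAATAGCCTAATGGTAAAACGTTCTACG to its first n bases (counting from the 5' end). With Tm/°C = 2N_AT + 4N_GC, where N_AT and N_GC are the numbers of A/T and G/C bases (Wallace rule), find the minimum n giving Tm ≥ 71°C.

n = 27

First 26 bases: TTCAGTAATAGCCTAATGGTAAAACG → Tm = 70°C (< 71°C)
First 27 bases: TTCAGTAATAGCCTAATGGTAAAACGT → Tm = 72°C (≥ 71°C)
Each additional base adds 2°C (A/T) or 4°C (G/C), so Tm is non-decreasing in n; n = 27 is the first length to reach 71°C.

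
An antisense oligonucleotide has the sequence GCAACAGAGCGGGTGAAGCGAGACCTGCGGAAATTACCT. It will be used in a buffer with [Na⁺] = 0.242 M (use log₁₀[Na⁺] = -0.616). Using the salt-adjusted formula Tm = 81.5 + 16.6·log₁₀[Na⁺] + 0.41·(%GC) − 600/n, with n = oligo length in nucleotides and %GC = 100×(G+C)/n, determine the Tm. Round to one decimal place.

Length n = 39. Base counts: A=12, T=5, C=9, G=13
G+C = 22, so %GC = 22/39 × 100 = 56.41%
Salt term: 16.6 × (-0.616) = -10.226
GC term: 0.41 × 56.41 = 23.128; length term: −600/39 = −15.385
Tm = 81.5 + (-10.226) + 23.128 − 15.385 = 79.017 → 79.0°C

79.0°C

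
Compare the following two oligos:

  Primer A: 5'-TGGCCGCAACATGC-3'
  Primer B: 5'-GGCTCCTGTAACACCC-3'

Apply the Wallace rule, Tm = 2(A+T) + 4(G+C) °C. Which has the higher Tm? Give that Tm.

Primer B, 52°C

Primer A: A+T=5, G+C=9 → Tm = 2(5)+4(9) = 46°C
Primer B: A+T=6, G+C=10 → Tm = 2(6)+4(10) = 52°C
46°C vs 52°C → primer B is higher.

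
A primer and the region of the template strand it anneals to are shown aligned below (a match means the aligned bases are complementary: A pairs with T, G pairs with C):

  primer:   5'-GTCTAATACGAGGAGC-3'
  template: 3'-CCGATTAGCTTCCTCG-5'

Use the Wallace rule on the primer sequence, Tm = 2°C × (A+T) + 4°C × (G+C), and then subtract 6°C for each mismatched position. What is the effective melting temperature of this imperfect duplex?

24°C

Primer base counts: A=5, T=3, G=5, C=3 → A+T=8, G+C=8
Perfect-match Tm = 2(8) + 4(8) = 16 + 32 = 48°C
Mismatches (positions where the bases are not complementary): 4 (at positions 2, 8, 9, 10)
Effective Tm = 48 − 4×6 = 48 − 24 = 24°C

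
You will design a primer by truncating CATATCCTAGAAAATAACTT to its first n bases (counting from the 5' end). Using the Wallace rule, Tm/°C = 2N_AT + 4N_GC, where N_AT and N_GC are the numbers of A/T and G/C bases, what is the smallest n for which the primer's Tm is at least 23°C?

n = 9

First 8 bases: CATATCCT → Tm = 22°C (< 23°C)
First 9 bases: CATATCCTA → Tm = 24°C (≥ 23°C)
Since every base adds ≥2°C, Tm only increases with n, so the threshold is first crossed at n = 9.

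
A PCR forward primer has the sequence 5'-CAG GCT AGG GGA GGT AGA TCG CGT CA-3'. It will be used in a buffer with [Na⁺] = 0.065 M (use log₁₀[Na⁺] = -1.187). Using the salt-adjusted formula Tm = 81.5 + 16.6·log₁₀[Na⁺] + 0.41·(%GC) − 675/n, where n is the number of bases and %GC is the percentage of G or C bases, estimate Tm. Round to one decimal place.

Length n = 26. Scanning the sequence gives G=11, C=5, T=4, A=6.
G+C = 16, so %GC = 16/26 × 100 = 61.538%
Salt term: 16.6 × (-1.187) = -19.704
GC term: 0.41 × 61.538 = 25.231; length term: −675/26 = −25.962
Tm = 81.5 + (-19.704) + 25.231 − 25.962 = 61.065 → 61.1°C

61.1°C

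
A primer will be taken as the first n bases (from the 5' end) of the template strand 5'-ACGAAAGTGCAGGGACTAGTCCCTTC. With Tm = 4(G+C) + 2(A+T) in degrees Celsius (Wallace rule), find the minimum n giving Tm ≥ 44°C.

First 13 bases: ACGAAAGTGCAGG → Tm = 40°C (< 44°C)
First 14 bases: ACGAAAGTGCAGGG → Tm = 44°C (≥ 44°C)
Each additional base adds 2°C (A/T) or 4°C (G/C), so Tm is non-decreasing in n; n = 14 is the first length to reach 44°C.

n = 14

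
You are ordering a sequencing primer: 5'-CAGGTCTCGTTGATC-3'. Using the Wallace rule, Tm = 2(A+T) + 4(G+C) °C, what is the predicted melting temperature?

46°C

Scanning the sequence gives G=4, C=4, T=5, A=2.
So N_AT = 7 and N_GC = 8.
Tm = 2(7) + 4(8) = 14 + 32 = 46°C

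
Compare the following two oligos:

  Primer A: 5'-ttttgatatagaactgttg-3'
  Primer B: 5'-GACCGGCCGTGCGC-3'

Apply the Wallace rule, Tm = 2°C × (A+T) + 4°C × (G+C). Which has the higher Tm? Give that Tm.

Primer A: A+T=14, G+C=5 → Tm = 2(14)+4(5) = 48°C
Primer B: A+T=2, G+C=12 → Tm = 2(2)+4(12) = 52°C
48°C vs 52°C → primer B is higher.

Primer B, 52°C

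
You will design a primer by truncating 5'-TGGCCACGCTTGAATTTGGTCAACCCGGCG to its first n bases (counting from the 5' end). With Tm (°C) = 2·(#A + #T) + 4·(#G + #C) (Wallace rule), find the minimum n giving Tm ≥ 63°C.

n = 21

First 20 bases: TGGCCACGCTTGAATTTGGT → Tm = 60°C (< 63°C)
First 21 bases: TGGCCACGCTTGAATTTGGTC → Tm = 64°C (≥ 63°C)
Since every base adds ≥2°C, Tm only increases with n, so the threshold is first crossed at n = 21.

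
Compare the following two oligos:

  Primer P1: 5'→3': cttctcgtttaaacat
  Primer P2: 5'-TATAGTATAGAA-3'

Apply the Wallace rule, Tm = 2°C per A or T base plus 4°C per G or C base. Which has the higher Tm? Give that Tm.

Primer P1, 42°C

Primer P1: A+T=11, G+C=5 → Tm = 2(11)+4(5) = 42°C
Primer P2: A+T=10, G+C=2 → Tm = 2(10)+4(2) = 28°C
42°C vs 28°C → primer P1 is higher.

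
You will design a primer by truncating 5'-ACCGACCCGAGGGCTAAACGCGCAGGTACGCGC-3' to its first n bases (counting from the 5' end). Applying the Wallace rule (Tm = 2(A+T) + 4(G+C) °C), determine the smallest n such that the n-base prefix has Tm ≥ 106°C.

n = 32

First 31 bases: ACCGACCCGAGGGCTAAACGCGCAGGTACGC → Tm = 104°C (< 106°C)
First 32 bases: ACCGACCCGAGGGCTAAACGCGCAGGTACGCG → Tm = 108°C (≥ 106°C)
Each additional base adds 2°C (A/T) or 4°C (G/C), so Tm is non-decreasing in n; n = 32 is the first length to reach 106°C.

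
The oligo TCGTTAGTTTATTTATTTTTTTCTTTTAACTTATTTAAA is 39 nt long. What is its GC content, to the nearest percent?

Base counts: A=9, C=3, G=2, T=25
G+C = 2 + 3 = 5 out of 39 bases
%GC = 5/39 × 100 = 12.82% ≈ 13%

13%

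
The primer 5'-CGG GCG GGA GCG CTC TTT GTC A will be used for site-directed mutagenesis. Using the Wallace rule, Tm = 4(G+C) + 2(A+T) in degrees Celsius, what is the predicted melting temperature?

74°C

T=5, G=9, C=6, A=2
So N_AT = 7 and N_GC = 15.
Tm = 4·15 + 2·7 = 60 + 14 = 74°C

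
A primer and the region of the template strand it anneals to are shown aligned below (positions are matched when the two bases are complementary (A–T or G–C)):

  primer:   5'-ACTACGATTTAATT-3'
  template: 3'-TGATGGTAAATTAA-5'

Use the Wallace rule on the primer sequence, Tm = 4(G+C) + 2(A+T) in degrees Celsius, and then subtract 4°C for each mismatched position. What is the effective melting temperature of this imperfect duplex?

30°C

Primer base counts: A=5, T=6, G=1, C=2 → A+T=11, G+C=3
Perfect-match Tm = 2(11) + 4(3) = 22 + 12 = 34°C
Mismatches (positions where the bases are not complementary): 1 (at position 6)
Effective Tm = 34 − 1×4 = 34 − 4 = 30°C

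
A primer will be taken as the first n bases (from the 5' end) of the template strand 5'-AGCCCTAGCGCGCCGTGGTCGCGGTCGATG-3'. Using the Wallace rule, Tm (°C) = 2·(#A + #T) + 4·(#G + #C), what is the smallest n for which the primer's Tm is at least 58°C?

n = 17

First 16 bases: AGCCCTAGCGCGCCGT → Tm = 56°C (< 58°C)
First 17 bases: AGCCCTAGCGCGCCGTG → Tm = 60°C (≥ 58°C)
Since every base adds ≥2°C, Tm only increases with n, so the threshold is first crossed at n = 17.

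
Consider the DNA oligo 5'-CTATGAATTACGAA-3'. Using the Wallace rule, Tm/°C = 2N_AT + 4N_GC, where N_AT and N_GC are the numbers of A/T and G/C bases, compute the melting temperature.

Base counts: T=4, A=6, C=2, G=2
AT pairs contribute 10, GC pairs contribute 4.
Tm = 2×10 + 4×4 = 36°C

36°C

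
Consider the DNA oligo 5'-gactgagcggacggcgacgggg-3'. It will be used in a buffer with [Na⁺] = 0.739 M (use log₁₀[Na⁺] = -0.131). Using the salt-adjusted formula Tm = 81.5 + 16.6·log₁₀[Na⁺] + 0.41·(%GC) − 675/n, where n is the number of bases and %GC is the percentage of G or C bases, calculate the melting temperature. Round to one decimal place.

80.3°C

Length n = 22. T=1, G=12, A=4, C=5
G+C = 17, so %GC = 17/22 × 100 = 77.273%
Salt term: 16.6 × (-0.131) = -2.175
GC term: 0.41 × 77.273 = 31.682; length term: −675/22 = −30.682
Tm = 81.5 + (-2.175) + 31.682 − 30.682 = 80.325 → 80.3°C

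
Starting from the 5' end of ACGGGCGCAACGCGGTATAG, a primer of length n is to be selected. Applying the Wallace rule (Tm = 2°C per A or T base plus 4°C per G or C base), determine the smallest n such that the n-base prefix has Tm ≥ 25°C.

First 6 bases: ACGGGC → Tm = 22°C (< 25°C)
First 7 bases: ACGGGCG → Tm = 26°C (≥ 25°C)
Since every base adds ≥2°C, Tm only increases with n, so the threshold is first crossed at n = 7.

n = 7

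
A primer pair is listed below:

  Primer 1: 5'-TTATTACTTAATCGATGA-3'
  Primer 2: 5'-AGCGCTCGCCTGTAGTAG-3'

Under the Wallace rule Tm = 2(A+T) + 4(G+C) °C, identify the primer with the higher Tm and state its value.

Primer 2, 58°C

Primer 1: A+T=14, G+C=4 → Tm = 2(14)+4(4) = 44°C
Primer 2: A+T=7, G+C=11 → Tm = 2(7)+4(11) = 58°C
44°C vs 58°C → primer 2 is higher.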